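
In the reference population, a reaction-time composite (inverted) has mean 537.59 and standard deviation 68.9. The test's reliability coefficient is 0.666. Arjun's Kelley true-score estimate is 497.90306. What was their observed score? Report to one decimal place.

478.0

T̂ = ρX + (1 − ρ)μ  ⇒  X = (T̂ − (1 − ρ)μ) / ρ
X = (497.90306 − 0.334 × 537.59) / 0.666 = (497.90306 − 179.55506) / 0.666 = 318.34800 / 0.666 = 478.000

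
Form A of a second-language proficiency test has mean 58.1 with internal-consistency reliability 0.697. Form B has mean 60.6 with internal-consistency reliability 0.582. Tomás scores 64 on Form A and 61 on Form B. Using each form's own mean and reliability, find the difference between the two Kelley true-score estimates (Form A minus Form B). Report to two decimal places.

T̂_A = 0.697(64) + 0.303(58.1) = 62.2123
T̂_B = 0.582(61) + 0.418(60.6) = 60.8328
T̂_A − T̂_B = 1.3795

1.38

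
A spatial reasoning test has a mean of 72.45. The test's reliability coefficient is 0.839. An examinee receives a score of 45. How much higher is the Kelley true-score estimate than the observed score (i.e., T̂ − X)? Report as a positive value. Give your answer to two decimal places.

4.42

Weight the observed score by reliability and the mean by (1 − reliability): T̂ = 0.839·45 + 0.161·72.45 = 37.755 + 11.66445 = 49.4194.
T̂ − X = 49.419 − 45 = 4.419 → 4.42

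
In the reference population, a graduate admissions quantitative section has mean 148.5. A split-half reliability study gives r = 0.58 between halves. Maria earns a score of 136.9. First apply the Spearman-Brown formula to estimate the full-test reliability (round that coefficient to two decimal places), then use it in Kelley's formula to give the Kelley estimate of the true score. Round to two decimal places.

140.03

Spearman-Brown: ρ = 2r/(1 + r) = 2(0.58)/(1 + 0.58) = 1.160/1.58 = 0.7342 → 0.73
T̂ = 0.73(136.9) + 0.27(148.5) = 99.937 + 40.095 = 140.032 → 140.03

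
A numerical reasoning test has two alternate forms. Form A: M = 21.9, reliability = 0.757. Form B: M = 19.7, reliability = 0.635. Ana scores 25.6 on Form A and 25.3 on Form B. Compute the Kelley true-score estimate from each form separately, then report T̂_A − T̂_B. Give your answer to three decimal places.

T̂_A = 0.757(25.6) + 0.243(21.9) = 24.70090
T̂_B = 0.635(25.3) + 0.365(19.7) = 23.25600
T̂_A − T̂_B = 1.44490

1.445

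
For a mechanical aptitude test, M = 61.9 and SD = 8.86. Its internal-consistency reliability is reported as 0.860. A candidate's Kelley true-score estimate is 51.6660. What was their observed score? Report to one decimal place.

50.0

T̂ = ρX + (1 − ρ)μ  ⇒  X = (T̂ − (1 − ρ)μ) / ρ
X = (51.6660 − 0.140 × 61.9) / 0.860 = (51.6660 − 8.6660) / 0.860 = 43.0000 / 0.860 = 50.000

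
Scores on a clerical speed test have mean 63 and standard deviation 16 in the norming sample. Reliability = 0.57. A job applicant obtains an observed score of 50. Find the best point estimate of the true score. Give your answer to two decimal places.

T̂ = ρX + (1 − ρ)μ
  = 0.57 × 50 + 0.43 × 63
  = 28.50 + 27.09
  = 55.590
  ≈ 55.59

55.59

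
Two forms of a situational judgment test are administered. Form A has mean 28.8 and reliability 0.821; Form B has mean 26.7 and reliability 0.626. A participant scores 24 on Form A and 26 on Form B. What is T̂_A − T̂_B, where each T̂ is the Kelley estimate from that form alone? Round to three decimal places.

T̂_A = 0.821(24) + 0.179(28.8) = 24.85920
T̂_B = 0.626(26) + 0.374(26.7) = 26.26180
T̂_A − T̂_B = -1.40260

-1.403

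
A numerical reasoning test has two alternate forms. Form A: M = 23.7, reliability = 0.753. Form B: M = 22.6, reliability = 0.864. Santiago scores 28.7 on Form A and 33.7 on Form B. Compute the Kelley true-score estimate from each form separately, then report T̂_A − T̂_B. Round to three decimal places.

T̂_A = 0.753(28.7) + 0.247(23.7) = 27.46500
T̂_B = 0.864(33.7) + 0.136(22.6) = 32.19040
T̂_A − T̂_B = -4.72540

-4.725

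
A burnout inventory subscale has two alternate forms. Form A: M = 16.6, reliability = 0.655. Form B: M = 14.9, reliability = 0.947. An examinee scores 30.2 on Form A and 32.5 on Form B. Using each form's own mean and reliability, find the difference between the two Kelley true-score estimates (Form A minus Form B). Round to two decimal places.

-6.06

T̂_A = 0.655(30.2) + 0.345(16.6) = 25.5080
T̂_B = 0.947(32.5) + 0.053(14.9) = 31.5672
T̂_A − T̂_B = -6.0592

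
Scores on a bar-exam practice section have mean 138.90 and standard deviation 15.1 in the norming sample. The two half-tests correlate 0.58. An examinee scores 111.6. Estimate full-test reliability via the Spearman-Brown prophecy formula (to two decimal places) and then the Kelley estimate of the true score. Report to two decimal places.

Spearman-Brown: ρ = 2r/(1 + r) = 2(0.58)/(1 + 0.58) = 1.160/1.58 = 0.7342 → 0.73
T̂ = 0.73(111.6) + 0.27(138.90) = 81.468 + 37.5030 = 118.971 → 118.97

118.97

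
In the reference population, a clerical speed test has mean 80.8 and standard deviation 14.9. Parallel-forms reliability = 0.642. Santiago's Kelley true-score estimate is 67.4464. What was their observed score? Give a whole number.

T̂ = ρX + (1 − ρ)μ  ⇒  X = (T̂ − (1 − ρ)μ) / ρ
X = (67.4464 − 0.358 × 80.8) / 0.642 = (67.4464 − 28.9264) / 0.642 = 38.5200 / 0.642 = 60.00

60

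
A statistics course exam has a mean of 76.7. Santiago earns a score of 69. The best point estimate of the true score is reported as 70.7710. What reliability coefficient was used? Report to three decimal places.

0.770

T̂ = ρX + (1 − ρ)μ  ⇒  T̂ − μ = ρ(X − μ)
ρ = (T̂ − μ)/(X − μ) = (70.7710 − 76.7) / (69 − 76.7) = -5.9290 / -7.7 = 0.77000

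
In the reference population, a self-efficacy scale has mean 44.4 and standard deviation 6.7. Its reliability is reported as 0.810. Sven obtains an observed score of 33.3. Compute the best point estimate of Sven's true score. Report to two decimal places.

T̂ = ρX + (1 − ρ)μ
  = 0.810 × 33.3 + 0.190 × 44.4
  = 26.9730 + 8.4360
  = 35.409
  ≈ 35.41

35.41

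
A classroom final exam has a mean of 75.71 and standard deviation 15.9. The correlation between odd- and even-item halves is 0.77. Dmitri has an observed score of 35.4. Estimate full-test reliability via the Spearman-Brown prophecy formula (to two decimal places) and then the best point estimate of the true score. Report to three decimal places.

Spearman-Brown: ρ = 2r/(1 + r) = 2(0.77)/(1 + 0.77) = 1.540/1.77 = 0.8701 → 0.87
Weight the observed score by reliability and the mean by (1 − reliability): T̂ = 0.87·35.4 + 0.13·75.71 = 30.798 + 9.8423 = 40.6403.

40.640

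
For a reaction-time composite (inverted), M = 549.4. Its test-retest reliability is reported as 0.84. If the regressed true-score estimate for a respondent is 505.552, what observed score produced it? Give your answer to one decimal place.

T̂ = ρX + (1 − ρ)μ  ⇒  X = (T̂ − (1 − ρ)μ) / ρ
X = (505.552 − 0.16 × 549.4) / 0.84 = (505.552 − 87.904) / 0.84 = 417.648 / 0.84 = 497.200

497.2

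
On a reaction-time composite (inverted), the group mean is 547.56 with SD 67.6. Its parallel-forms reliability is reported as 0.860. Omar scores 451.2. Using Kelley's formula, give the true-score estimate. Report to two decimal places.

T̂ = ρX + (1 − ρ)μ
  = 0.860 × 451.2 + 0.140 × 547.56
  = 388.0320 + 76.65840
  = 464.690
  ≈ 464.69

464.69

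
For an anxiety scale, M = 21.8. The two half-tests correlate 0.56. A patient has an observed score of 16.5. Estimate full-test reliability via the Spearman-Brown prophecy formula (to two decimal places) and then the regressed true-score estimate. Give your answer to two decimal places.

Spearman-Brown: ρ = 2r/(1 + r) = 2(0.56)/(1 + 0.56) = 1.120/1.56 = 0.7179 → 0.72
T̂ = 0.72(16.5) + 0.28(21.8) = 11.880 + 6.104 = 17.984 → 17.98

17.98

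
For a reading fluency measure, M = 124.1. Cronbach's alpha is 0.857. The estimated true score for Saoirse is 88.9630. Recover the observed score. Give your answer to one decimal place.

83.1

T̂ = ρX + (1 − ρ)μ  ⇒  X = (T̂ − (1 − ρ)μ) / ρ
X = (88.9630 − 0.143 × 124.1) / 0.857 = (88.9630 − 17.7463) / 0.857 = 71.2167 / 0.857 = 83.100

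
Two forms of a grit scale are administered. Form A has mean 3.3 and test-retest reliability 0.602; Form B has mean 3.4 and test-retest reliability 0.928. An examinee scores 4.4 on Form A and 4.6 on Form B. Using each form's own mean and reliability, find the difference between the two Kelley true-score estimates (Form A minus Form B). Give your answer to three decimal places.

T̂_A = 0.602(4.4) + 0.398(3.3) = 3.96220
T̂_B = 0.928(4.6) + 0.072(3.4) = 4.51360
T̂_A − T̂_B = -0.55140

-0.551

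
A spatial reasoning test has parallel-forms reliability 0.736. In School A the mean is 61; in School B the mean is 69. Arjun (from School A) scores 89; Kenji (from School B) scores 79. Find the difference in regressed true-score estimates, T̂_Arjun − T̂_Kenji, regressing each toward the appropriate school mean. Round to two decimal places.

5.25

T̂_Arjun = 0.736(89) + 0.264(61) = 81.6080
T̂_Kenji = 0.736(79) + 0.264(69) = 76.3600
Difference = 81.6080 − 76.3600 = 5.2480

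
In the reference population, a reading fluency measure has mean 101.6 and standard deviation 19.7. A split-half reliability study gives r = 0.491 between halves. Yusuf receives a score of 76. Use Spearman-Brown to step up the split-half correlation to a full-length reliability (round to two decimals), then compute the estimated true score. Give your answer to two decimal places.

84.70

Spearman-Brown: ρ = 2r/(1 + r) = 2(0.491)/(1 + 0.491) = 0.9820/1.491 = 0.6586 → 0.66
T̂ = ρX + (1 − ρ)μ
  = 0.66 × 76 + 0.34 × 101.6
  = 50.16 + 34.544
  = 84.704
  ≈ 84.70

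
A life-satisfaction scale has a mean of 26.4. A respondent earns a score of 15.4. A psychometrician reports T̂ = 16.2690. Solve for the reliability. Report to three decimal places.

T̂ = ρX + (1 − ρ)μ  ⇒  T̂ − μ = ρ(X − μ)
ρ = (T̂ − μ)/(X − μ) = (16.2690 − 26.4) / (15.4 − 26.4) = -10.1310 / -11.0 = 0.92100

0.921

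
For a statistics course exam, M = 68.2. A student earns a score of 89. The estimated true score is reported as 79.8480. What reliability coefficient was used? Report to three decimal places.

T̂ = ρX + (1 − ρ)μ  ⇒  T̂ − μ = ρ(X − μ)
ρ = (T̂ − μ)/(X − μ) = (79.8480 − 68.2) / (89 − 68.2) = 11.6480 / 20.8 = 0.56000

0.560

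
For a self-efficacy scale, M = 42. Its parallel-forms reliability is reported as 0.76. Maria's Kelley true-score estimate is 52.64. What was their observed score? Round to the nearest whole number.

T̂ = ρX + (1 − ρ)μ  ⇒  X = (T̂ − (1 − ρ)μ) / ρ
X = (52.64 − 0.24 × 42) / 0.76 = (52.64 − 10.08) / 0.76 = 42.56 / 0.76 = 56.00

56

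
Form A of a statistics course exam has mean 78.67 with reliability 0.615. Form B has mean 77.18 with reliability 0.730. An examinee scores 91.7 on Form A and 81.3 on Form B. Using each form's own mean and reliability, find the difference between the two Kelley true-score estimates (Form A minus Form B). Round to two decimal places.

6.50

T̂_A = 0.615(91.7) + 0.385(78.67) = 86.6834
T̂_B = 0.730(81.3) + 0.270(77.18) = 80.1876
T̂_A − T̂_B = 6.4958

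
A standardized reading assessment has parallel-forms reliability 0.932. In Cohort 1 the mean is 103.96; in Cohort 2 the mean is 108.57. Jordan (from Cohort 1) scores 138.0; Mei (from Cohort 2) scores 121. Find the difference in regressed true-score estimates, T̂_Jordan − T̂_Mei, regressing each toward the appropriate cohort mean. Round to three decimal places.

T̂_Jordan = 0.932(138.0) + 0.068(103.96) = 135.68528
T̂_Mei = 0.932(121) + 0.068(108.57) = 120.15476
Difference = 135.68528 − 120.15476 = 15.53052

15.531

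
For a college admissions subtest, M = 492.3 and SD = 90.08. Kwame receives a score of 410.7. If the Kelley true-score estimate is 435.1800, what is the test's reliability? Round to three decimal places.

T̂ = ρX + (1 − ρ)μ  ⇒  T̂ − μ = ρ(X − μ)
ρ = (T̂ − μ)/(X − μ) = (435.1800 − 492.3) / (410.7 − 492.3) = -57.1200 / -81.6 = 0.70000

0.700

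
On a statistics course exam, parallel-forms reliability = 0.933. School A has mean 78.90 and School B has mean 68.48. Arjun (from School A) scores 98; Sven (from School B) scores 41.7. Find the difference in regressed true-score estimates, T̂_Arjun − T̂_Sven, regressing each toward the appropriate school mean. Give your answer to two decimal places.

T̂_Arjun = 0.933(98) + 0.067(78.90) = 96.7203
T̂_Sven = 0.933(41.7) + 0.067(68.48) = 43.4943
Difference = 96.7203 − 43.4943 = 53.2260

53.23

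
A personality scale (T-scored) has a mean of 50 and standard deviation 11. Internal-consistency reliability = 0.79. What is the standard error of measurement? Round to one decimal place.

SEM = SD · √(1 − ρ) = 11 × √0.21 = 11 × 0.4583 = 5.041

5.0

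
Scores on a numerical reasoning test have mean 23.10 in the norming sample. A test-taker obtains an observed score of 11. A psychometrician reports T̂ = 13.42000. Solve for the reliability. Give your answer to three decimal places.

0.800

T̂ = ρX + (1 − ρ)μ  ⇒  T̂ − μ = ρ(X − μ)
ρ = (T̂ − μ)/(X − μ) = (13.42000 − 23.10) / (11 − 23.10) = -9.68000 / -12.10 = 0.80000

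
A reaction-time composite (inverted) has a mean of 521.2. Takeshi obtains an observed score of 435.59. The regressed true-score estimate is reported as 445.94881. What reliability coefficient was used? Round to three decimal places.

0.879

T̂ = ρX + (1 − ρ)μ  ⇒  T̂ − μ = ρ(X − μ)
ρ = (T̂ − μ)/(X − μ) = (445.94881 − 521.2) / (435.59 − 521.2) = -75.25119 / -85.61 = 0.87900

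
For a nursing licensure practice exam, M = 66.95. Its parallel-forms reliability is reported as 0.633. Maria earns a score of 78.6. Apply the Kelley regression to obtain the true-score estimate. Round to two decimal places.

74.32

T̂ = ρX + (1 − ρ)μ
  = 0.633 × 78.6 + 0.367 × 66.95
  = 49.7538 + 24.57065
  = 74.324
  ≈ 74.32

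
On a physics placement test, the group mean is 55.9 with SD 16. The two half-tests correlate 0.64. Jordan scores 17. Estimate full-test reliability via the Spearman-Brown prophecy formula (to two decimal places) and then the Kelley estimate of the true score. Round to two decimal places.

25.56

Spearman-Brown: ρ = 2r/(1 + r) = 2(0.64)/(1 + 0.64) = 1.280/1.64 = 0.7805 → 0.78
T̂ = ρX + (1 − ρ)μ
  = 0.78 × 17 + 0.22 × 55.9
  = 13.26 + 12.298
  = 25.558
  ≈ 25.56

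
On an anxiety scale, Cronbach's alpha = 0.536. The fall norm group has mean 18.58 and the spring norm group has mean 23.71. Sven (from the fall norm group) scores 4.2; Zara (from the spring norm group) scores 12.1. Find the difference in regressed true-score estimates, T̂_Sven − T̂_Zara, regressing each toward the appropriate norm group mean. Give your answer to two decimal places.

T̂_Sven = 0.536(4.2) + 0.464(18.58) = 10.8723
T̂_Zara = 0.536(12.1) + 0.464(23.71) = 17.4870
Difference = 10.8723 − 17.4870 = -6.6147

-6.61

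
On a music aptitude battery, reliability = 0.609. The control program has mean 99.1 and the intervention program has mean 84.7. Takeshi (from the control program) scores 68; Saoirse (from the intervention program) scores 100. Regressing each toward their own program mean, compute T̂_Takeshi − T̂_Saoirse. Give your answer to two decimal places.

T̂_Takeshi = 0.609(68) + 0.391(99.1) = 80.1601
T̂_Saoirse = 0.609(100) + 0.391(84.7) = 94.0177
Difference = 80.1601 − 94.0177 = -13.8576

-13.86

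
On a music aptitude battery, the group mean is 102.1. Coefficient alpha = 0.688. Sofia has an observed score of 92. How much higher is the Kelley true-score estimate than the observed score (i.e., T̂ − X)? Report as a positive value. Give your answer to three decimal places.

T̂ = 0.688(92) + 0.312(102.1) = 63.296 + 31.8552 = 95.15120 → 95.1512
T̂ − X = 95.1512 − 92 = 3.1512 → 3.151

3.151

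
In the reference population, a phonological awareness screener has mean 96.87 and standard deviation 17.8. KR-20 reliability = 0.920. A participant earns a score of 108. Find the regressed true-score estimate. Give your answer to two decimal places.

107.11

Kelley's formula gives T̂ = 0.920·108 + 0.080·96.87 = 99.360 + 7.74960 = 107.110.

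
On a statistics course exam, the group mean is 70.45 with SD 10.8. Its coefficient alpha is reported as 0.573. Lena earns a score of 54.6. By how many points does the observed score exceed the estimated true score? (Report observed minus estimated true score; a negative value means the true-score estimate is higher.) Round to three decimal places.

T̂ = ρX + (1 − ρ)μ
  = 0.573 × 54.6 + 0.427 × 70.45
  = 31.2858 + 30.08215
  = 61.36795
  ≈ 61.3680
X − T̂ = 54.6 − 61.3680 = -6.7680 → -6.768

-6.768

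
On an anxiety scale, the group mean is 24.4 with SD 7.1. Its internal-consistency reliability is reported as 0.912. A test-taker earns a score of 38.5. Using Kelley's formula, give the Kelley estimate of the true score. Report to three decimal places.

Regress the observed score toward the mean by the unreliability: T̂ = 0.912·38.5 + 0.088·24.4 = 35.1120 + 2.1472 = 37.2592.

37.259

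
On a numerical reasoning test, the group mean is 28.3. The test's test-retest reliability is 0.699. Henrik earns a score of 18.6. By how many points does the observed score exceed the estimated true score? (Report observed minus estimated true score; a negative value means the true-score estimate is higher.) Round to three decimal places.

-2.920

T̂ = 0.699(18.6) + 0.301(28.3) = 13.0014 + 8.5183 = 21.51970 → 21.5197
X − T̂ = 18.6 − 21.5197 = -2.9197 → -2.920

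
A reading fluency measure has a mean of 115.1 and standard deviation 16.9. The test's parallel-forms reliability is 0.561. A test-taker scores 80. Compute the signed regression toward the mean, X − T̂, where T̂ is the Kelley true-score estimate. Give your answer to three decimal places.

Regress the observed score toward the mean by the unreliability: T̂ = 0.561·80 + 0.439·115.1 = 44.880 + 50.5289 = 95.40890.
X − T̂ = 80 − 95.4089 = -15.4089 → -15.409

-15.409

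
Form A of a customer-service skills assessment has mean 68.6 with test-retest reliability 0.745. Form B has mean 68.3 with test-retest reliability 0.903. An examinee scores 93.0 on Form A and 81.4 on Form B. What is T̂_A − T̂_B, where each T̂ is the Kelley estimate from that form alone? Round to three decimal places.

T̂_A = 0.745(93.0) + 0.255(68.6) = 86.77800
T̂_B = 0.903(81.4) + 0.097(68.3) = 80.12930
T̂_A − T̂_B = 6.64870

6.649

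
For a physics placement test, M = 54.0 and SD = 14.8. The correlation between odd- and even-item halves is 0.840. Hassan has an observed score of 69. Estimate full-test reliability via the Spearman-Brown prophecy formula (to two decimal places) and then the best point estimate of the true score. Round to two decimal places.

67.65

Spearman-Brown: ρ = 2r/(1 + r) = 2(0.840)/(1 + 0.840) = 1.6800/1.840 = 0.9130 → 0.91
Kelley's formula gives T̂ = 0.91·69 + 0.09·54.0 = 62.79 + 4.860 = 67.650.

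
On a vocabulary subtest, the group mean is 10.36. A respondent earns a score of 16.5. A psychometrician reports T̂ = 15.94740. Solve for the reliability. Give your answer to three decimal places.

T̂ = ρX + (1 − ρ)μ  ⇒  T̂ − μ = ρ(X − μ)
ρ = (T̂ − μ)/(X − μ) = (15.94740 − 10.36) / (16.5 − 10.36) = 5.58740 / 6.14 = 0.91000

0.910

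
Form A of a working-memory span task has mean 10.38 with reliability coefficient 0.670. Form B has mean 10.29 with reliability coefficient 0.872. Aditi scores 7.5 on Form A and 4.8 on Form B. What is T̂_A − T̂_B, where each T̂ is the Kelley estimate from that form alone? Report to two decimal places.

T̂_A = 0.670(7.5) + 0.330(10.38) = 8.4504
T̂_B = 0.872(4.8) + 0.128(10.29) = 5.5027
T̂_A − T̂_B = 2.9477

2.95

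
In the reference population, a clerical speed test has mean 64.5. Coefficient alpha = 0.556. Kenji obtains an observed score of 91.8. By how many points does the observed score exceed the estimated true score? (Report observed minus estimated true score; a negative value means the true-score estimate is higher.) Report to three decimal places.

T̂ = ρX + (1 − ρ)μ
  = 0.556 × 91.8 + 0.444 × 64.5
  = 51.0408 + 28.6380
  = 79.67880
  ≈ 79.6788
X − T̂ = 91.8 − 79.6788 = 12.1212 → 12.121

12.121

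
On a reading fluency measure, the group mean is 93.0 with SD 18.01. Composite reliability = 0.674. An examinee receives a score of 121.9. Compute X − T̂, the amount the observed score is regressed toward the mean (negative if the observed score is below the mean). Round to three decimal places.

9.421

T̂ = 0.674(121.9) + 0.326(93.0) = 82.1606 + 30.3180 = 112.47860 → 112.4786
X − T̂ = 121.9 − 112.4786 = 9.4214 → 9.421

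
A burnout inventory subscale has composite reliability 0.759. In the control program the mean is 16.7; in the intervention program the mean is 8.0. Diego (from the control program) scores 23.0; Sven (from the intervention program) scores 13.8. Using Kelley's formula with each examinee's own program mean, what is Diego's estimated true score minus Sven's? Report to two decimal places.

T̂_Diego = 0.759(23.0) + 0.241(16.7) = 21.4817
T̂_Sven = 0.759(13.8) + 0.241(8.0) = 12.4022
Difference = 21.4817 − 12.4022 = 9.0795

9.08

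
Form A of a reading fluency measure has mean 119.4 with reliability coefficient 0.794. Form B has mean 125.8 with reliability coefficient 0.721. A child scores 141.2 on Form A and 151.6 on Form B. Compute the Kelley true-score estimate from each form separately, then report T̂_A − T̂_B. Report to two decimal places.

-7.69

T̂_A = 0.794(141.2) + 0.206(119.4) = 136.7092
T̂_B = 0.721(151.6) + 0.279(125.8) = 144.4018
T̂_A − T̂_B = -7.6926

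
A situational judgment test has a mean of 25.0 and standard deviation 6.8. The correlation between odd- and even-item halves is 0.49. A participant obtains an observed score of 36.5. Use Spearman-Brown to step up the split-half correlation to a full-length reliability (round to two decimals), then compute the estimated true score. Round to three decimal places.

32.590

Spearman-Brown: ρ = 2r/(1 + r) = 2(0.49)/(1 + 0.49) = 0.980/1.49 = 0.6577 → 0.66
Weight the observed score by reliability and the mean by (1 − reliability): T̂ = 0.66·36.5 + 0.34·25.0 = 24.090 + 8.500 = 32.5900.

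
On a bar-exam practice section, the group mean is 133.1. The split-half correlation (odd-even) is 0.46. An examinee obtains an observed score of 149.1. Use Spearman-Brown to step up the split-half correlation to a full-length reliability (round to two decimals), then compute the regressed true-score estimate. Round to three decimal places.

143.180

Spearman-Brown: ρ = 2r/(1 + r) = 2(0.46)/(1 + 0.46) = 0.920/1.46 = 0.6301 → 0.63
T̂ = 0.63(149.1) + 0.37(133.1) = 93.933 + 49.247 = 143.1800 → 143.180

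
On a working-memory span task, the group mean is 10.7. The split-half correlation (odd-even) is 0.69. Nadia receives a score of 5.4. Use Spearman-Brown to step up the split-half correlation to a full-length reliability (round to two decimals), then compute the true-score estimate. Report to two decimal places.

Spearman-Brown: ρ = 2r/(1 + r) = 2(0.69)/(1 + 0.69) = 1.380/1.69 = 0.8166 → 0.82
T̂ = ρX + (1 − ρ)μ
  = 0.82 × 5.4 + 0.18 × 10.7
  = 4.428 + 1.926
  = 6.354
  ≈ 6.35

6.35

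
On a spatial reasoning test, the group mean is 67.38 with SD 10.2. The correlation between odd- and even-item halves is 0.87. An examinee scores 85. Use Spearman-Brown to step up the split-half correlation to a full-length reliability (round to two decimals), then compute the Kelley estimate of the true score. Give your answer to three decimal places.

83.767

Spearman-Brown: ρ = 2r/(1 + r) = 2(0.87)/(1 + 0.87) = 1.740/1.87 = 0.9305 → 0.93
T̂ = 0.93(85) + 0.07(67.38) = 79.05 + 4.7166 = 83.7666 → 83.767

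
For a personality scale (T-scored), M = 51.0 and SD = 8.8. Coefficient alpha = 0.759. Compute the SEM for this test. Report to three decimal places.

4.320

SEM = SD · √(1 − ρ) = 8.8 × √0.241 = 8.8 × 0.4909 = 4.3201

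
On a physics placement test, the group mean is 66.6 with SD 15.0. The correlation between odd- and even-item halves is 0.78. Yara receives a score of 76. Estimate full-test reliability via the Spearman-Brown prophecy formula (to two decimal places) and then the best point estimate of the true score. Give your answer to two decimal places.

74.87

Spearman-Brown: ρ = 2r/(1 + r) = 2(0.78)/(1 + 0.78) = 1.560/1.78 = 0.8764 → 0.88
Regress the observed score toward the mean by the unreliability: T̂ = 0.88·76 + 0.12·66.6 = 66.88 + 7.992 = 74.872.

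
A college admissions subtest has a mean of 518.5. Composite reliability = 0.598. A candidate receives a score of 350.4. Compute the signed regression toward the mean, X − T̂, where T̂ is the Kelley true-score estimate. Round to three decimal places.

-67.576

Weight the observed score by reliability and the mean by (1 − reliability): T̂ = 0.598·350.4 + 0.402·518.5 = 209.5392 + 208.4370 = 417.97620.
X − T̂ = 350.4 − 417.9762 = -67.5762 → -67.576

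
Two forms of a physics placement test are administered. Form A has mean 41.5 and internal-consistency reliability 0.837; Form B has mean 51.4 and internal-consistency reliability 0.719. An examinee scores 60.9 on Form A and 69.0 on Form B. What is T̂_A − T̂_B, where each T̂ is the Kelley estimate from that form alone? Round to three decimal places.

T̂_A = 0.837(60.9) + 0.163(41.5) = 57.73780
T̂_B = 0.719(69.0) + 0.281(51.4) = 64.05440
T̂_A − T̂_B = -6.31660

-6.317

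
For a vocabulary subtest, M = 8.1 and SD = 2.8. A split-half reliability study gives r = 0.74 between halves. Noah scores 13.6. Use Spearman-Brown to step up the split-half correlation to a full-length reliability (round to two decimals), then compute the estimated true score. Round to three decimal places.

12.775

Spearman-Brown: ρ = 2r/(1 + r) = 2(0.74)/(1 + 0.74) = 1.480/1.74 = 0.8506 → 0.85
Kelley's formula gives T̂ = 0.85·13.6 + 0.15·8.1 = 11.560 + 1.215 = 12.7750.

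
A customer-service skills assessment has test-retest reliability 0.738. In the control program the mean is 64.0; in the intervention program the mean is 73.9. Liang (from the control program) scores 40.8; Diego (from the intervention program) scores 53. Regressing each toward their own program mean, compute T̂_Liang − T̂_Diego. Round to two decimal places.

-11.60

T̂_Liang = 0.738(40.8) + 0.262(64.0) = 46.8784
T̂_Diego = 0.738(53) + 0.262(73.9) = 58.4758
Difference = 46.8784 − 58.4758 = -11.5974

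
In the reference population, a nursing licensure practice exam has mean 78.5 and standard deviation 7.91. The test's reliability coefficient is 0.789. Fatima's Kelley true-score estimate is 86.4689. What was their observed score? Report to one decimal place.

T̂ = ρX + (1 − ρ)μ  ⇒  X = (T̂ − (1 − ρ)μ) / ρ
X = (86.4689 − 0.211 × 78.5) / 0.789 = (86.4689 − 16.5635) / 0.789 = 69.9054 / 0.789 = 88.600

88.6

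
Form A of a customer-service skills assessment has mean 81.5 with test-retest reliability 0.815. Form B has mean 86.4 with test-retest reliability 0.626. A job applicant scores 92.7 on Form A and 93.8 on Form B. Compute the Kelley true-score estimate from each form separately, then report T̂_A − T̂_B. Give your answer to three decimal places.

-0.404

T̂_A = 0.815(92.7) + 0.185(81.5) = 90.62800
T̂_B = 0.626(93.8) + 0.374(86.4) = 91.03240
T̂_A − T̂_B = -0.40440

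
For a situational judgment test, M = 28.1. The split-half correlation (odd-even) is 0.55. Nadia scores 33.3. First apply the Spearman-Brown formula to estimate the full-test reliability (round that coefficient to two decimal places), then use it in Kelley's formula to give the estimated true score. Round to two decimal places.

31.79

Spearman-Brown: ρ = 2r/(1 + r) = 2(0.55)/(1 + 0.55) = 1.100/1.55 = 0.7097 → 0.71
T̂ = 0.71(33.3) + 0.29(28.1) = 23.643 + 8.149 = 31.792 → 31.79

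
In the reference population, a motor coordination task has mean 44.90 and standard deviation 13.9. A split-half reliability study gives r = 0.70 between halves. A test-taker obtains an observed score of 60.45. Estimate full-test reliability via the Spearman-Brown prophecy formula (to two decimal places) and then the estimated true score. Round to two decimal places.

57.65

Spearman-Brown: ρ = 2r/(1 + r) = 2(0.70)/(1 + 0.70) = 1.400/1.70 = 0.8235 → 0.82
T̂ = ρX + (1 − ρ)μ
  = 0.82 × 60.45 + 0.18 × 44.90
  = 49.5690 + 8.0820
  = 57.651
  ≈ 57.65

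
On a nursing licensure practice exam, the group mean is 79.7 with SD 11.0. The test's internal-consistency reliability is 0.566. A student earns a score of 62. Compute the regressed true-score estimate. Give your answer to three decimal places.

T̂ = ρX + (1 − ρ)μ
  = 0.566 × 62 + 0.434 × 79.7
  = 35.092 + 34.5898
  = 69.6818
  ≈ 69.682

69.682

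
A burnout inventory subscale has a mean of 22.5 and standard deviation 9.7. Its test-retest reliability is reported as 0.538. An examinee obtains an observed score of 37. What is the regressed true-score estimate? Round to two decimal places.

30.30

Weight the observed score by reliability and the mean by (1 − reliability): T̂ = 0.538·37 + 0.462·22.5 = 19.906 + 10.3950 = 30.301.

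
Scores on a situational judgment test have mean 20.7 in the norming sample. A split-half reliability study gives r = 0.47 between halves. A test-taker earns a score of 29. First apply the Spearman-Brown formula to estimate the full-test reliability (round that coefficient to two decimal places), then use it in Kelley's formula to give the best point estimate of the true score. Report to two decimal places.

26.01

Spearman-Brown: ρ = 2r/(1 + r) = 2(0.47)/(1 + 0.47) = 0.940/1.47 = 0.6395 → 0.64
Regress the observed score toward the mean by the unreliability: T̂ = 0.64·29 + 0.36·20.7 = 18.56 + 7.452 = 26.012.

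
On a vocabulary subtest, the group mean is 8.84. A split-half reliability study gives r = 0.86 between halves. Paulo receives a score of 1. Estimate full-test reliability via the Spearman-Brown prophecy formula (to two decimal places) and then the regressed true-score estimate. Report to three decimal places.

Spearman-Brown: ρ = 2r/(1 + r) = 2(0.86)/(1 + 0.86) = 1.720/1.86 = 0.9247 → 0.92
T̂ = 0.92(1) + 0.08(8.84) = 0.92 + 0.7072 = 1.6272 → 1.627

1.627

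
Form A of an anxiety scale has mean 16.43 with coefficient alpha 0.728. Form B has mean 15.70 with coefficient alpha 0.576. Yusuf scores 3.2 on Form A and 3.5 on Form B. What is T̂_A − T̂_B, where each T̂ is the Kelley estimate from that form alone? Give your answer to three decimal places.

-1.874

T̂_A = 0.728(3.2) + 0.272(16.43) = 6.79856
T̂_B = 0.576(3.5) + 0.424(15.70) = 8.67280
T̂_A − T̂_B = -1.87424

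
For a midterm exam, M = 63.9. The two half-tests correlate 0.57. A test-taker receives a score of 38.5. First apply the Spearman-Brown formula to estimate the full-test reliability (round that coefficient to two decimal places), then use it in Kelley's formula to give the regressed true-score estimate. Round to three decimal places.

45.358

Spearman-Brown: ρ = 2r/(1 + r) = 2(0.57)/(1 + 0.57) = 1.140/1.57 = 0.7261 → 0.73
T̂ = ρX + (1 − ρ)μ
  = 0.73 × 38.5 + 0.27 × 63.9
  = 28.105 + 17.253
  = 45.3580
  ≈ 45.358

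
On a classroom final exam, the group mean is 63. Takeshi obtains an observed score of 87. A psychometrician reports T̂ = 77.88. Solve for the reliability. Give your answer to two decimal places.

T̂ = ρX + (1 − ρ)μ  ⇒  T̂ − μ = ρ(X − μ)
ρ = (T̂ − μ)/(X − μ) = (77.88 − 63) / (87 − 63) = 14.88 / 24.0 = 0.6200

0.62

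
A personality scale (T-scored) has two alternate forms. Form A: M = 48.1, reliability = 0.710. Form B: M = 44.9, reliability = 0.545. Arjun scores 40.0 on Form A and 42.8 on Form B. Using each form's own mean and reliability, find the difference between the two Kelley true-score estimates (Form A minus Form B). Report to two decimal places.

-1.41

T̂_A = 0.710(40.0) + 0.290(48.1) = 42.3490
T̂_B = 0.545(42.8) + 0.455(44.9) = 43.7555
T̂_A − T̂_B = -1.4065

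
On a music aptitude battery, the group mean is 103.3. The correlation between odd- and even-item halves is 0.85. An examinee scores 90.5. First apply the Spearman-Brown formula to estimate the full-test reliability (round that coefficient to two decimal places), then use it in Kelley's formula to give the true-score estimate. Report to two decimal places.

Spearman-Brown: ρ = 2r/(1 + r) = 2(0.85)/(1 + 0.85) = 1.700/1.85 = 0.9189 → 0.92
T̂ = ρX + (1 − ρ)μ
  = 0.92 × 90.5 + 0.08 × 103.3
  = 83.260 + 8.264
  = 91.524
  ≈ 91.52

91.52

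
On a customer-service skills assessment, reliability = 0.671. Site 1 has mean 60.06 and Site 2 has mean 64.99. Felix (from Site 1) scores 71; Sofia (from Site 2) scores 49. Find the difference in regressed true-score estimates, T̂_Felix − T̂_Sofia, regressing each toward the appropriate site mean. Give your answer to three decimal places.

13.140

T̂_Felix = 0.671(71) + 0.329(60.06) = 67.40074
T̂_Sofia = 0.671(49) + 0.329(64.99) = 54.26071
Difference = 67.40074 − 54.26071 = 13.14003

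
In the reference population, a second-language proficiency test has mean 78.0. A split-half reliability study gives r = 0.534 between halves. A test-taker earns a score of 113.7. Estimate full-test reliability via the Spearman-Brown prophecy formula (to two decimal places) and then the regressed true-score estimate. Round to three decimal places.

102.990

Spearman-Brown: ρ = 2r/(1 + r) = 2(0.534)/(1 + 0.534) = 1.0680/1.534 = 0.6962 → 0.70
T̂ = ρX + (1 − ρ)μ
  = 0.70 × 113.7 + 0.30 × 78.0
  = 79.590 + 23.400
  = 102.9900
  ≈ 102.990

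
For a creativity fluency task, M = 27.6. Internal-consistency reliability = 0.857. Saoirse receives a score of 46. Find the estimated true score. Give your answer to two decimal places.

T̂ = 0.857(46) + 0.143(27.6) = 39.422 + 3.9468 = 43.369 → 43.37

43.37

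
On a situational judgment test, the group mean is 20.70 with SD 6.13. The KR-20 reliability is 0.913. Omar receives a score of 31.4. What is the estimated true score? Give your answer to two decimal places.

T̂ = ρX + (1 − ρ)μ
  = 0.913 × 31.4 + 0.087 × 20.70
  = 28.6682 + 1.80090
  = 30.469
  ≈ 30.47

30.47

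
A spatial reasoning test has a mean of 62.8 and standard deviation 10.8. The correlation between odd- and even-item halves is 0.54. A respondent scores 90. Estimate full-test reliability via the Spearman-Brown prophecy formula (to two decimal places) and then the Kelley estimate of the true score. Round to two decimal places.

Spearman-Brown: ρ = 2r/(1 + r) = 2(0.54)/(1 + 0.54) = 1.080/1.54 = 0.7013 → 0.70
T̂ = ρX + (1 − ρ)μ
  = 0.70 × 90 + 0.30 × 62.8
  = 63.00 + 18.840
  = 81.840
  ≈ 81.84

81.84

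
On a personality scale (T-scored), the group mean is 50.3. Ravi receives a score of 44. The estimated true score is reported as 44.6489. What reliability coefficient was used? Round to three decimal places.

0.897

T̂ = ρX + (1 − ρ)μ  ⇒  T̂ − μ = ρ(X − μ)
ρ = (T̂ − μ)/(X − μ) = (44.6489 − 50.3) / (44 − 50.3) = -5.6511 / -6.3 = 0.89700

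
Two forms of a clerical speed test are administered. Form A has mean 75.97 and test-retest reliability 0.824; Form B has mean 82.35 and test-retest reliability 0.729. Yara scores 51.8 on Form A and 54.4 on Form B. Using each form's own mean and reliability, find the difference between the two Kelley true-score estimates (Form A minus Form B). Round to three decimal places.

T̂_A = 0.824(51.8) + 0.176(75.97) = 56.05392
T̂_B = 0.729(54.4) + 0.271(82.35) = 61.97445
T̂_A − T̂_B = -5.92053

-5.921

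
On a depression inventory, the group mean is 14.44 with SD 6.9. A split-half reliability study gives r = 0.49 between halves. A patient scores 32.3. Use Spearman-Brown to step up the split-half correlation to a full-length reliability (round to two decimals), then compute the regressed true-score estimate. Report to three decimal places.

Spearman-Brown: ρ = 2r/(1 + r) = 2(0.49)/(1 + 0.49) = 0.980/1.49 = 0.6577 → 0.66
T̂ = 0.66(32.3) + 0.34(14.44) = 21.318 + 4.9096 = 26.2276 → 26.228

26.228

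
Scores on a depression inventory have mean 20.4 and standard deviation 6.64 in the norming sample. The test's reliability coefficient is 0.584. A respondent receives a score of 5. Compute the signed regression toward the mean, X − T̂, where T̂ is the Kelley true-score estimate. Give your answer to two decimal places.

-6.41

Weight the observed score by reliability and the mean by (1 − reliability): T̂ = 0.584·5 + 0.416·20.4 = 2.920 + 8.4864 = 11.4064.
X − T̂ = 5 − 11.406 = -6.406 → -6.41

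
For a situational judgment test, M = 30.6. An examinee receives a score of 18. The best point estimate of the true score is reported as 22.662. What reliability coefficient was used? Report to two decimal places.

0.63

T̂ = ρX + (1 − ρ)μ  ⇒  T̂ − μ = ρ(X − μ)
ρ = (T̂ − μ)/(X − μ) = (22.662 − 30.6) / (18 − 30.6) = -7.938 / -12.6 = 0.6300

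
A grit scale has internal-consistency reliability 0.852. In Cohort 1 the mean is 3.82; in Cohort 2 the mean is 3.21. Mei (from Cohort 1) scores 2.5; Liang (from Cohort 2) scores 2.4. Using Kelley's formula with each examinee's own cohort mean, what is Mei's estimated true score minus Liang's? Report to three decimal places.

0.175

T̂_Mei = 0.852(2.5) + 0.148(3.82) = 2.69536
T̂_Liang = 0.852(2.4) + 0.148(3.21) = 2.51988
Difference = 2.69536 − 2.51988 = 0.17548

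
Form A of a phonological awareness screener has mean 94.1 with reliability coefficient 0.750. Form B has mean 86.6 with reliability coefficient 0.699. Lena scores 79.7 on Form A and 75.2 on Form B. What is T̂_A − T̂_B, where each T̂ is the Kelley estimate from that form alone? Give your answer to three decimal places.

T̂_A = 0.750(79.7) + 0.250(94.1) = 83.30000
T̂_B = 0.699(75.2) + 0.301(86.6) = 78.63140
T̂_A − T̂_B = 4.66860

4.669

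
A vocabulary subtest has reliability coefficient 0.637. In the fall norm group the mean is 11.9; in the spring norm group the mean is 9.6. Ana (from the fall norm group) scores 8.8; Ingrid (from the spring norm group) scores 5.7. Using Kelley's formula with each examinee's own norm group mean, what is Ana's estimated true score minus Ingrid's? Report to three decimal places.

T̂_Ana = 0.637(8.8) + 0.363(11.9) = 9.92530
T̂_Ingrid = 0.637(5.7) + 0.363(9.6) = 7.11570
Difference = 9.92530 − 7.11570 = 2.80960

2.810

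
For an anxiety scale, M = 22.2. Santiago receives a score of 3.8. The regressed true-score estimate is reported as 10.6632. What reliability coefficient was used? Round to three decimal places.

0.627

T̂ = ρX + (1 − ρ)μ  ⇒  T̂ − μ = ρ(X − μ)
ρ = (T̂ − μ)/(X − μ) = (10.6632 − 22.2) / (3.8 − 22.2) = -11.5368 / -18.4 = 0.62700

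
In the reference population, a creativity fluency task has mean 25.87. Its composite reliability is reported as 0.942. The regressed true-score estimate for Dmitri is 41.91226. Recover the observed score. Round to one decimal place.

42.9

T̂ = ρX + (1 − ρ)μ  ⇒  X = (T̂ − (1 − ρ)μ) / ρ
X = (41.91226 − 0.058 × 25.87) / 0.942 = (41.91226 − 1.50046) / 0.942 = 40.41180 / 0.942 = 42.900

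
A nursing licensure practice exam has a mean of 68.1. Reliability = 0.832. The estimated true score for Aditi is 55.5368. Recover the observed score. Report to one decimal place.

T̂ = ρX + (1 − ρ)μ  ⇒  X = (T̂ − (1 − ρ)μ) / ρ
X = (55.5368 − 0.168 × 68.1) / 0.832 = (55.5368 − 11.4408) / 0.832 = 44.0960 / 0.832 = 53.000

53.0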